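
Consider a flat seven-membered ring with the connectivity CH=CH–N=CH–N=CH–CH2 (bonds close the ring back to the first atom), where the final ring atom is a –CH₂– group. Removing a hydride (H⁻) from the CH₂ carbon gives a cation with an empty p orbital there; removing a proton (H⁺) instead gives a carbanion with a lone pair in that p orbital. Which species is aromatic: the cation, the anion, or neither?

The cation

Both ions have a continuous loop of p orbitals — each ring atom is sp².
Cation: 3 × 2 + 0 = 6 π electrons → 4(1)+2, aromatic.
Anion: 3 × 2 + 2 = 8 π electrons → 4(2), antiaromatic.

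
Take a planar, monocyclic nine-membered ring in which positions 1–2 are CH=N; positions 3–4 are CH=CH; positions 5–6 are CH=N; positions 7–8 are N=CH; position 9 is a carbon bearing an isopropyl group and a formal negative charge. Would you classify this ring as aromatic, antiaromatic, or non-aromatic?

Check conjugation: the double-bond atoms are sp², each contributing one p electron; each sp² =N– keeps its lone pair in-plane and puts one electron into the π system; the carbanion's lone pair occupies the p orbital — every position has a p orbital, so the cyclic π system is continuous.
π-electron count: 4 × 2 = 8 from the double-bond units + 2 from the C(isopropyl)(-) atom = 10.
With 10 π electrons (n = 2), the Hückel 4n+2 condition holds.

Aromatic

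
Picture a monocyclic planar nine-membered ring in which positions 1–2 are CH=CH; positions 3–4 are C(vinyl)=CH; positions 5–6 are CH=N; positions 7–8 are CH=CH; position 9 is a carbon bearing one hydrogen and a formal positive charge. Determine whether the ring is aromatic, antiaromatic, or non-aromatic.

Every ring atom contributes a p orbital perpendicular to the ring (every atom in a ring double bond is sp² and brings one electron to the p orbital; each =N– nitrogen is pyridine-type (lone pair in the sp² plane, one electron in the p orbital); the carbocation has an empty p orbital), so the π system is cyclic and fully conjugated.
Counting π electrons: 4 × 2 = 8 from the double-bond units + 0 from the CH(+) atom = 8.
With 8 = 4·2 π electrons, Hückel's rule classifies the planar ring as antiaromatic.

Antiaromatic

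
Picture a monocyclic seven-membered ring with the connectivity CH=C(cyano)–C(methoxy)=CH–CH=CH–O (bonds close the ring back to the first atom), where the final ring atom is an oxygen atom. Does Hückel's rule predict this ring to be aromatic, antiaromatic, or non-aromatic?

Check conjugation: every atom in a ring double bond is sp² and brings one electron to the p orbital; the oxygen donates one lone pair from its p orbital — every position has a p orbital, so the cyclic π system is continuous.
π-electron count: 3 × 2 = 6 from the double-bond units + 2 from the O atom = 8.
With 8 = 4·2 π electrons, Hückel's rule classifies the planar ring as antiaromatic.

Antiaromatic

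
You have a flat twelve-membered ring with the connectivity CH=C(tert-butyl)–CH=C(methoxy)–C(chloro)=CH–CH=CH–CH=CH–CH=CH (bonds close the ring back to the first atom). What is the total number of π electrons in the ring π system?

The p orbitals form a continuous loop: each doubly-bonded ring atom is sp² with one p-orbital electron. The ring is fully conjugated.
Adding the contributions, 6 × 2 = 12 from the 6 double-bond units.

12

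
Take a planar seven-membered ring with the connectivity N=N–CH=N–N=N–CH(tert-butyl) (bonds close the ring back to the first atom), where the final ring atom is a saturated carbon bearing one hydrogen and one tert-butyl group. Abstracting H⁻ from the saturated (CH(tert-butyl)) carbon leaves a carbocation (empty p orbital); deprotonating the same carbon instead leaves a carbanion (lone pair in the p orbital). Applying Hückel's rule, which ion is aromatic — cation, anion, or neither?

The cation

In both ions every ring atom is sp² and contributes a p orbital, so both rings are fully conjugated.
Cation: 3 × 2 + 0 = 6 π electrons → 4(1)+2, aromatic.
Anion: 3 × 2 + 2 = 8 π electrons → 4(2), antiaromatic.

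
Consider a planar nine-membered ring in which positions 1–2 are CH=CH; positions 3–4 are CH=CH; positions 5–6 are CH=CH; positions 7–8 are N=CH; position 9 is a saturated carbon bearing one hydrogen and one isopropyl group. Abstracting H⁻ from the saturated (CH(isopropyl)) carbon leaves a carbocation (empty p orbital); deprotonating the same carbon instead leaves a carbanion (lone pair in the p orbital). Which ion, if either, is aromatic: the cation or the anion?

The anion

Both ions have a continuous loop of p orbitals — each ring atom is sp².
Cation: 4 × 2 + 0 = 8 π electrons → 4(2), antiaromatic.
Anion: 4 × 2 + 2 = 10 π electrons → 4(2)+2, aromatic.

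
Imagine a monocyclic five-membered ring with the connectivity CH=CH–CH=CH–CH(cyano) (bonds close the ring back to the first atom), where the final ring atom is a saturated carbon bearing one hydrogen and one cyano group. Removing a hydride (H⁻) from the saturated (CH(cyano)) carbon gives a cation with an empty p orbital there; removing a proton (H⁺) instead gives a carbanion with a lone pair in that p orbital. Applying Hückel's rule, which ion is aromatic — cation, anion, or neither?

Both ions have a continuous loop of p orbitals — each ring atom is sp².
Cation: 2 × 2 + 0 = 4 π electrons → 4(1), antiaromatic.
Anion: 2 × 2 + 2 = 6 π electrons → 4(1)+2, aromatic.

The anion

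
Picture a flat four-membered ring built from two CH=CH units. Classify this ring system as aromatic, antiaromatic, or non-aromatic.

Antiaromatic

The p orbitals form a continuous loop: each doubly-bonded ring atom is sp² with one p-orbital electron. The ring is fully conjugated.
Counting π electrons: 2 × 2 = 4 from the 2 double-bond units.
With 4 = 4·1 π electrons, Hückel's rule classifies the planar ring as antiaromatic.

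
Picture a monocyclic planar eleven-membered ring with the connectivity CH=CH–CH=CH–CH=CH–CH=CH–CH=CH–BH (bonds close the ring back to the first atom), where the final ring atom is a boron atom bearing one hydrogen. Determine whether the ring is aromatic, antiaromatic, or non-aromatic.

Aromatic

Every ring atom contributes a p orbital perpendicular to the ring (each doubly-bonded ring atom is sp² with one p-orbital electron; the boron has an empty p orbital), so the π system is cyclic and fully conjugated.
Adding the contributions, 5 × 2 = 10 from the double-bond units + 0 from the BH atom = 10.
Since 10 = 4·2 + 2, the ring meets the 4n+2 criterion.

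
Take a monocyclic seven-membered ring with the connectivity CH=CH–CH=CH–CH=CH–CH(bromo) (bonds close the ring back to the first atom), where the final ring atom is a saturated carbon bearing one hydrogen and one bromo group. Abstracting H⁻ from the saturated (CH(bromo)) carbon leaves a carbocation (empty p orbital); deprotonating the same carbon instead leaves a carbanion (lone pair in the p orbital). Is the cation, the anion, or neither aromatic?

The cation

Both ions have a continuous loop of p orbitals — each ring atom is sp².
Cation: 3 × 2 + 0 = 6 π electrons → 4(1)+2, aromatic.
Anion: 3 × 2 + 2 = 8 π electrons → 4(2), antiaromatic.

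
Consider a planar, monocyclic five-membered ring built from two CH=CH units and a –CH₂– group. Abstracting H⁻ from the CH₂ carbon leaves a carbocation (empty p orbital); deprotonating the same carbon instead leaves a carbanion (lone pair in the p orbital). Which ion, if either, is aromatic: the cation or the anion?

In either ion the ring is fully conjugated: every atom, including the new sp² carbon, supplies a p orbital.
Cation: 2 × 2 + 0 = 4 π electrons → 4(1), antiaromatic.
Anion: 2 × 2 + 2 = 6 π electrons → 4(1)+2, aromatic.

The anion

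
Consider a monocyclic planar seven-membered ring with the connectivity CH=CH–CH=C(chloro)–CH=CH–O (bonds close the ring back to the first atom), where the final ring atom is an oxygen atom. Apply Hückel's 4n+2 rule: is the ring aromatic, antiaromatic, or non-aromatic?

Antiaromatic

Every ring atom contributes a p orbital perpendicular to the ring (each doubly-bonded ring atom is sp² with one p-orbital electron; the oxygen donates one lone pair from its p orbital), so the π system is cyclic and fully conjugated.
π-electron count: 3 × 2 = 6 from the double-bond units + 2 from the O atom = 8.
A 4n π count (8, n = 2) in a planar conjugated ring means antiaromatic.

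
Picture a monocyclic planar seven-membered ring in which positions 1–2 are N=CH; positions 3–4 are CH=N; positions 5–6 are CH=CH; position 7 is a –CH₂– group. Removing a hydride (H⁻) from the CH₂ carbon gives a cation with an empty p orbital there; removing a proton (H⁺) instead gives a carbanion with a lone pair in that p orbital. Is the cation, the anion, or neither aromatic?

The cation

Once that carbon is sp², every ring atom has a p orbital and both ions are fully conjugated.
Cation: 3 × 2 + 0 = 6 π electrons → 4(1)+2, aromatic.
Anion: 3 × 2 + 2 = 8 π electrons → 4(2), antiaromatic.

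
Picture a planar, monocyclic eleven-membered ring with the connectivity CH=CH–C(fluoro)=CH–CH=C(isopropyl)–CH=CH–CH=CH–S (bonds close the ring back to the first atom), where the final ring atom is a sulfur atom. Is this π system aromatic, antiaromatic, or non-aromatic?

Antiaromatic

Check conjugation: every atom in a ring double bond is sp² and brings one electron to the p orbital; the sulfur donates one lone pair from its p orbital — every position has a p orbital, so the cyclic π system is continuous.
Tallying contributions gives 5 × 2 = 10 from the double-bond units + 2 from the S atom = 12.
12 is a 4n count (n = 3), so the planar conjugated ring is antiaromatic.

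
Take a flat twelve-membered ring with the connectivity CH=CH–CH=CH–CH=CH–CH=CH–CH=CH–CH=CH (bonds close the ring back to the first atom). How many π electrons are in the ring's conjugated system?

Check conjugation: each doubly-bonded ring atom is sp² with one p-orbital electron — every position has a p orbital, so the cyclic π system is continuous.
Adding the contributions, 6 × 2 = 12 from the 6 double-bond units.

12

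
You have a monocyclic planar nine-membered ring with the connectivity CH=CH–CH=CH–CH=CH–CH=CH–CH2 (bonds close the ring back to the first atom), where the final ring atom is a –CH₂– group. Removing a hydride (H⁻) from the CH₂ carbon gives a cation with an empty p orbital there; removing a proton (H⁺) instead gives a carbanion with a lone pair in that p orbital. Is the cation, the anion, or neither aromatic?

Both ions have a continuous loop of p orbitals — each ring atom is sp².
Cation: 4 × 2 + 0 = 8 π electrons → 4(2), antiaromatic.
Anion: 4 × 2 + 2 = 10 π electrons → 4(2)+2, aromatic.

The anion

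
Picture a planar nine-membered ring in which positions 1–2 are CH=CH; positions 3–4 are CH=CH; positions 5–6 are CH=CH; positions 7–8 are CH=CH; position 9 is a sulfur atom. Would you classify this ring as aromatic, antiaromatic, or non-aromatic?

Aromatic

Every ring atom contributes a p orbital perpendicular to the ring (the double-bond atoms are sp², each contributing one p electron; the sulfur donates one lone pair from its p orbital), so the π system is cyclic and fully conjugated.
Counting π electrons: 4 × 2 = 8 from the double-bond units + 2 from the S atom = 10.
10 = 4(2) + 2, which satisfies Hückel's 4n+2 rule.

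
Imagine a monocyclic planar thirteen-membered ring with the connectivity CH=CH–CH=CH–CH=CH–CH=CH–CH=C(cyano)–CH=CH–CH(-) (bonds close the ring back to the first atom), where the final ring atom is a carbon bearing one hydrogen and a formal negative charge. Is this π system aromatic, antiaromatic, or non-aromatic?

All ring atoms are sp² and supply a p orbital to the ring (each doubly-bonded ring atom is sp² with one p-orbital electron; the carbanion's lone pair occupies the p orbital); the conjugation is uninterrupted.
Counting π electrons: 6 × 2 = 12 from the double-bond units + 2 from the CH(-) atom = 14.
Since 14 = 4·3 + 2, the ring meets the 4n+2 criterion.

Aromatic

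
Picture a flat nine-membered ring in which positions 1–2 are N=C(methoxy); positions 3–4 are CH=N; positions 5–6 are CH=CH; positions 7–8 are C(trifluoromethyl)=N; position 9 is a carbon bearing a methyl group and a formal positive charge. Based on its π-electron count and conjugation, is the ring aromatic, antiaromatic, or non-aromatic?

Every ring atom contributes a p orbital perpendicular to the ring (every atom in a ring double bond is sp² and brings one electron to the p orbital; the doubly-bonded nitrogens are pyridine-type — their lone pairs lie in the ring plane, leaving one electron in the p orbital; the carbocation has an empty p orbital), so the π system is cyclic and fully conjugated.
Counting π electrons: 4 × 2 = 8 from the double-bond units + 0 from the C(methyl)(+) atom = 8.
8 = 4(2); a planar, fully conjugated 4n system is antiaromatic.

Antiaromatic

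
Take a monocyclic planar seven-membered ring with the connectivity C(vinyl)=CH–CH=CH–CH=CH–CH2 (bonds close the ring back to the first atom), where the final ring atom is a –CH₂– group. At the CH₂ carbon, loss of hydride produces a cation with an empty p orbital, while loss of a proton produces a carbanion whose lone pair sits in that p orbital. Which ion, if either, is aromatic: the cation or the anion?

In either ion the ring is fully conjugated: every atom, including the new sp² carbon, supplies a p orbital.
Cation: 3 × 2 + 0 = 6 π electrons → 4(1)+2, aromatic.
Anion: 3 × 2 + 2 = 8 π electrons → 4(2), antiaromatic.

The cation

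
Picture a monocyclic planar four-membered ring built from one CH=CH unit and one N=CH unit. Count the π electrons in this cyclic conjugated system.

Check conjugation: each doubly-bonded ring atom is sp² with one p-orbital electron; the doubly-bonded nitrogens are pyridine-type — their lone pairs lie in the ring plane, leaving one electron in the p orbital — every position has a p orbital, so the cyclic π system is continuous.
Adding the contributions, 2 × 2 = 4 from the 2 double-bond units.

4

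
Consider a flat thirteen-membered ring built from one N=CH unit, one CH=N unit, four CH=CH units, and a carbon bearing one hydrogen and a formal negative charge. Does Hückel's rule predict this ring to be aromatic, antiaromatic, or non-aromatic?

Check conjugation: the double-bond atoms are sp², each contributing one p electron; the doubly-bonded nitrogens are pyridine-type — their lone pairs lie in the ring plane, leaving one electron in the p orbital; the carbanion's lone pair occupies the p orbital — every position has a p orbital, so the cyclic π system is continuous.
Counting π electrons: 6 × 2 = 12 from the double-bond units + 2 from the CH(-) atom = 14.
Since 14 = 4·3 + 2, the ring meets the 4n+2 criterion.

Aromatic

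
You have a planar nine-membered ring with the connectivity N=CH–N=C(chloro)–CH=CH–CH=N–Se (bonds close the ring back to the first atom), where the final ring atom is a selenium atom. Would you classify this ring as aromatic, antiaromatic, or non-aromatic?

All ring atoms are sp² and supply a p orbital to the ring (every atom in a ring double bond is sp² and brings one electron to the p orbital; the doubly-bonded nitrogens are pyridine-type — their lone pairs lie in the ring plane, leaving one electron in the p orbital; the selenium donates one lone pair from its p orbital); the conjugation is uninterrupted.
Counting π electrons: 4 × 2 = 8 from the double-bond units + 2 from the Se atom = 10.
Since 10 = 4·2 + 2, the ring meets the 4n+2 criterion.

Aromatic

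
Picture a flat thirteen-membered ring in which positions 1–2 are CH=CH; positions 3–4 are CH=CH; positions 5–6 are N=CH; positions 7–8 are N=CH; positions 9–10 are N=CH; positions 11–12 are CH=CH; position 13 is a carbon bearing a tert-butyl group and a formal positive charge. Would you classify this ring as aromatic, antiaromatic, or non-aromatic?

All ring atoms are sp² and supply a p orbital to the ring (every atom in a ring double bond is sp² and brings one electron to the p orbital; each =N– nitrogen is pyridine-type (lone pair in the sp² plane, one electron in the p orbital); the carbocation has an empty p orbital); the conjugation is uninterrupted.
Tallying contributions gives 6 × 2 = 12 from the double-bond units + 0 from the C(tert-butyl)(+) atom = 12.
With 12 = 4·3 π electrons, Hückel's rule classifies the planar ring as antiaromatic.

Antiaromatic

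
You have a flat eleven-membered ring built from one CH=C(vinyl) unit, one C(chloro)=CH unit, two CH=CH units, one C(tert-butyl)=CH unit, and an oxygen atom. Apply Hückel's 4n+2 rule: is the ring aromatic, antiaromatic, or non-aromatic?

All ring atoms are sp² and supply a p orbital to the ring (the double-bond atoms are sp², each contributing one p electron; the oxygen donates one lone pair from its p orbital); the conjugation is uninterrupted.
π-electron count: 5 × 2 = 10 from the double-bond units + 2 from the O atom = 12.
A 4n π count (12, n = 3) in a planar conjugated ring means antiaromatic.

Antiaromatic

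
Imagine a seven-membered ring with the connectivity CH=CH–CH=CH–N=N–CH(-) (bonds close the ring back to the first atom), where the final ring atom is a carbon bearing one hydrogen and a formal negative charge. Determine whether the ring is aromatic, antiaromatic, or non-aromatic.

Check conjugation: every atom in a ring double bond is sp² and brings one electron to the p orbital; each sp² =N– keeps its lone pair in-plane and puts one electron into the π system; the carbanion's lone pair occupies the p orbital — every position has a p orbital, so the cyclic π system is continuous.
Counting π electrons: 3 × 2 = 6 from the double-bond units + 2 from the CH(-) atom = 8.
8 is a 4n count (n = 2), so the planar conjugated ring is antiaromatic.

Antiaromatic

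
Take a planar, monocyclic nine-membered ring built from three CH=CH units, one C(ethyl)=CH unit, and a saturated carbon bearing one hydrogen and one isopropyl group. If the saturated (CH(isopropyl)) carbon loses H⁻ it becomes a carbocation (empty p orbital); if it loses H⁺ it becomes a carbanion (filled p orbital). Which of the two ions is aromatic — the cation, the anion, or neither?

The anion

In both ions every ring atom is sp² and contributes a p orbital, so both rings are fully conjugated.
Cation: 4 × 2 + 0 = 8 π electrons → 4(2), antiaromatic.
Anion: 4 × 2 + 2 = 10 π electrons → 4(2)+2, aromatic.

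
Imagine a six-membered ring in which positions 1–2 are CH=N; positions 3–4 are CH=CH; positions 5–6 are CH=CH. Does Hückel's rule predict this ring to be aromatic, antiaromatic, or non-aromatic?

Check conjugation: every atom in a ring double bond is sp² and brings one electron to the p orbital; the doubly-bonded nitrogens are pyridine-type — their lone pairs lie in the ring plane, leaving one electron in the p orbital — every position has a p orbital, so the cyclic π system is continuous.
Adding the contributions, 3 × 2 = 6 from the 3 double-bond units.
That gives a 4n+2 count (6, n = 1).

Aromatic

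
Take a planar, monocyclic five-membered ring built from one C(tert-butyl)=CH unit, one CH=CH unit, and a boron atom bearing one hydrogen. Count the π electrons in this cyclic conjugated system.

4

The p orbitals form a continuous loop: the double-bond atoms are sp², each contributing one p electron; the boron has an empty p orbital. The ring is fully conjugated.
Tallying contributions gives 2 × 2 = 4 from the double-bond units + 0 from the BH atom = 4.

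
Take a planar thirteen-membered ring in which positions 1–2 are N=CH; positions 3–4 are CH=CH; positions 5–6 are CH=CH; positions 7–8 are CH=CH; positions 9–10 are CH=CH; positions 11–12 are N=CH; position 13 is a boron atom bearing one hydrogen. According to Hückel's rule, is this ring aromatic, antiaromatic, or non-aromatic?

Check conjugation: each doubly-bonded ring atom is sp² with one p-orbital electron; each sp² =N– keeps its lone pair in-plane and puts one electron into the π system; the boron has an empty p orbital — every position has a p orbital, so the cyclic π system is continuous.
Tallying contributions gives 6 × 2 = 12 from the double-bond units + 0 from the BH atom = 12.
With 12 = 4·3 π electrons, Hückel's rule classifies the planar ring as antiaromatic.

Antiaromatic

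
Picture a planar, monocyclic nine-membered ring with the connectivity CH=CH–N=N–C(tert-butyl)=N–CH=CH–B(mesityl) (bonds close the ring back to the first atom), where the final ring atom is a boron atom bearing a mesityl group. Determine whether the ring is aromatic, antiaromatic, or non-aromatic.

Every ring atom contributes a p orbital perpendicular to the ring (each doubly-bonded ring atom is sp² with one p-orbital electron; each =N– nitrogen is pyridine-type (lone pair in the sp² plane, one electron in the p orbital); the boron has an empty p orbital), so the π system is cyclic and fully conjugated.
Counting π electrons: 4 × 2 = 8 from the double-bond units + 0 from the B(mesityl) atom = 8.
With 8 = 4·2 π electrons, Hückel's rule classifies the planar ring as antiaromatic.

Antiaromatic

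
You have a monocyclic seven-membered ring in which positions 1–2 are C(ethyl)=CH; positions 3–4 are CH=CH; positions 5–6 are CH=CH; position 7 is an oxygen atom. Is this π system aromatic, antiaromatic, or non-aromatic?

The p orbitals form a continuous loop: each doubly-bonded ring atom is sp² with one p-orbital electron; the oxygen donates one lone pair from its p orbital. The ring is fully conjugated.
Counting π electrons: 3 × 2 = 6 from the double-bond units + 2 from the O atom = 8.
8 is a 4n count (n = 2), so the planar conjugated ring is antiaromatic.

Antiaromatic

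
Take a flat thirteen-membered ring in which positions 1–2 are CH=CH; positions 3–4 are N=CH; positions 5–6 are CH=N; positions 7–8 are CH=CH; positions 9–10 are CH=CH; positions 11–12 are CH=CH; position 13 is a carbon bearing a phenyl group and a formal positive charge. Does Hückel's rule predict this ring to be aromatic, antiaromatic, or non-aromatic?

The p orbitals form a continuous loop: the double-bond atoms are sp², each contributing one p electron; each sp² =N– keeps its lone pair in-plane and puts one electron into the π system; the carbocation has an empty p orbital. The ring is fully conjugated.
Counting π electrons: 6 × 2 = 12 from the double-bond units + 0 from the C(phenyl)(+) atom = 12.
With 12 = 4·3 π electrons, Hückel's rule classifies the planar ring as antiaromatic.

Antiaromatic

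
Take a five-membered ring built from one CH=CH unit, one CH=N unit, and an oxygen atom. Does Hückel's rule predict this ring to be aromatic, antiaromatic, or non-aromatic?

Aromatic

The p orbitals form a continuous loop: every atom in a ring double bond is sp² and brings one electron to the p orbital; each =N– nitrogen is pyridine-type (lone pair in the sp² plane, one electron in the p orbital); the oxygen donates one lone pair from its p orbital. The ring is fully conjugated.
π-electron count: 2 × 2 = 4 from the double-bond units + 2 from the O atom = 6.
Since 6 = 4·1 + 2, the ring meets the 4n+2 criterion.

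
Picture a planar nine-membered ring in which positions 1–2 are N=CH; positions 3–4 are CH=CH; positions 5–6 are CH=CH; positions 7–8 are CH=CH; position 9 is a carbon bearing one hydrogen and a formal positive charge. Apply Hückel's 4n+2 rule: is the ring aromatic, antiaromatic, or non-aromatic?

Antiaromatic

The p orbitals form a continuous loop: the double-bond atoms are sp², each contributing one p electron; each sp² =N– keeps its lone pair in-plane and puts one electron into the π system; the carbocation has an empty p orbital. The ring is fully conjugated.
Tallying contributions gives 4 × 2 = 8 from the double-bond units + 0 from the CH(+) atom = 8.
A 4n π count (8, n = 2) in a planar conjugated ring means antiaromatic.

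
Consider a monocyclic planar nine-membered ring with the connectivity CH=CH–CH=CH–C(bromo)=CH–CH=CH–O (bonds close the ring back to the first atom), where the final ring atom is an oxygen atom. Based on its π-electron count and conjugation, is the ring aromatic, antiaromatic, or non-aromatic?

Every ring atom contributes a p orbital perpendicular to the ring (each doubly-bonded ring atom is sp² with one p-orbital electron; the oxygen donates one lone pair from its p orbital), so the π system is cyclic and fully conjugated.
Tallying contributions gives 4 × 2 = 8 from the double-bond units + 2 from the O atom = 10.
That gives a 4n+2 count (10, n = 2).

Aromatic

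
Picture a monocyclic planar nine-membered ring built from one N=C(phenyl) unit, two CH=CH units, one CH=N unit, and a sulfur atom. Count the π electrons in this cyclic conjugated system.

10

Every ring atom contributes a p orbital perpendicular to the ring (each doubly-bonded ring atom is sp² with one p-orbital electron; each sp² =N– keeps its lone pair in-plane and puts one electron into the π system; the sulfur donates one lone pair from its p orbital), so the π system is cyclic and fully conjugated.
Adding the contributions, 4 × 2 = 8 from the double-bond units + 2 from the S atom = 10.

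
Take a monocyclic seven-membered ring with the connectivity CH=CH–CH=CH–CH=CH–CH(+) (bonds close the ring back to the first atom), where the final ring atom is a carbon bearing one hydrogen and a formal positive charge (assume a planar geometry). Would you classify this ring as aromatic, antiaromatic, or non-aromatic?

Every ring atom contributes a p orbital perpendicular to the ring (every atom in a ring double bond is sp² and brings one electron to the p orbital; the carbocation has an empty p orbital), so the π system is cyclic and fully conjugated.
π-electron count: 3 × 2 = 6 from the double-bond units + 0 from the CH(+) atom = 6.
6 = 4(1) + 2, which satisfies Hückel's 4n+2 rule.

Aromatic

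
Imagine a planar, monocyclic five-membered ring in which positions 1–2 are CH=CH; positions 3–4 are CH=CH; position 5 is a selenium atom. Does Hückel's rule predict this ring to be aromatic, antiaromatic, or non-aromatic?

All ring atoms are sp² and supply a p orbital to the ring (every atom in a ring double bond is sp² and brings one electron to the p orbital; the selenium donates one lone pair from its p orbital); the conjugation is uninterrupted.
Adding the contributions, 2 × 2 = 4 from the double-bond units + 2 from the Se atom = 6.
Since 6 = 4·1 + 2, the ring meets the 4n+2 criterion.
This is selenophene.

Aromatic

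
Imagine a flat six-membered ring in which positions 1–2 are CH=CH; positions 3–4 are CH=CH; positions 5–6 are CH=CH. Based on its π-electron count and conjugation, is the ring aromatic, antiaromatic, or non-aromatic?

Aromatic

All ring atoms are sp² and supply a p orbital to the ring (each doubly-bonded ring atom is sp² with one p-orbital electron); the conjugation is uninterrupted.
π-electron count: 3 × 2 = 6 from the 3 double-bond units.
With 6 π electrons (n = 1), the Hückel 4n+2 condition holds.
(This ring is benzene.)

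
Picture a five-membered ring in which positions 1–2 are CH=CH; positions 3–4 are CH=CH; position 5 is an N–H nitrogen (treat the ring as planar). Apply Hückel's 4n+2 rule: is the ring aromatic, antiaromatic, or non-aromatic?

Aromatic

All ring atoms are sp² and supply a p orbital to the ring (each doubly-bonded ring atom is sp² with one p-orbital electron; the pyrrole-type nitrogen donates its lone pair from the p orbital); the conjugation is uninterrupted.
π-electron count: 2 × 2 = 4 from the double-bond units + 2 from the NH atom = 6.
Since 6 = 4·1 + 2, the ring meets the 4n+2 criterion.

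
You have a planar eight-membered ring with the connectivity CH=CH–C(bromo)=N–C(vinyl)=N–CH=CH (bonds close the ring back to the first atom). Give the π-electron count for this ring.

All ring atoms are sp² and supply a p orbital to the ring (the double-bond atoms are sp², each contributing one p electron; the doubly-bonded nitrogens are pyridine-type — their lone pairs lie in the ring plane, leaving one electron in the p orbital); the conjugation is uninterrupted.
Adding the contributions, 4 × 2 = 8 from the 4 double-bond units.

8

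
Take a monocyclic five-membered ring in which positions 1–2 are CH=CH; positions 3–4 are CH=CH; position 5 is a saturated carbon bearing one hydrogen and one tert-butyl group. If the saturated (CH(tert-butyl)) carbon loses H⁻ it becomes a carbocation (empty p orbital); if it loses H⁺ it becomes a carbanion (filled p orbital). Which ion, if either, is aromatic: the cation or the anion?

In either ion the ring is fully conjugated: every atom, including the new sp² carbon, supplies a p orbital.
Cation: 2 × 2 + 0 = 4 π electrons → 4(1), antiaromatic.
Anion: 2 × 2 + 2 = 6 π electrons → 4(1)+2, aromatic.

The anion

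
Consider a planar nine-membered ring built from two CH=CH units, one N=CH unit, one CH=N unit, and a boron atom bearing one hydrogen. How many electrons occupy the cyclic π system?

8

Check conjugation: every atom in a ring double bond is sp² and brings one electron to the p orbital; the doubly-bonded nitrogens are pyridine-type — their lone pairs lie in the ring plane, leaving one electron in the p orbital; the boron has an empty p orbital — every position has a p orbital, so the cyclic π system is continuous.
Counting π electrons: 4 × 2 = 8 from the double-bond units + 0 from the BH atom = 8.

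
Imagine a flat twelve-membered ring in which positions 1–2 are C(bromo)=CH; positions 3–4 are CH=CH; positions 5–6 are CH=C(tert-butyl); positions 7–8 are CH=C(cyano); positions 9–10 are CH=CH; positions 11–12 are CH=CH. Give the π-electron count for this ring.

The p orbitals form a continuous loop: the double-bond atoms are sp², each contributing one p electron. The ring is fully conjugated.
π-electron count: 6 × 2 = 12 from the 6 double-bond units.

12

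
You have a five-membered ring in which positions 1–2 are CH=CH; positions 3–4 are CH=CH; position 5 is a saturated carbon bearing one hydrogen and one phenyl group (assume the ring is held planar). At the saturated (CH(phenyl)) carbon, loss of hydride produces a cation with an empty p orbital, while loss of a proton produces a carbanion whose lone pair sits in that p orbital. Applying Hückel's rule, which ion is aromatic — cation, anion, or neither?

The anion

Both ions have a continuous loop of p orbitals — each ring atom is sp².
Cation: 2 × 2 + 0 = 4 π electrons → 4(1), antiaromatic.
Anion: 2 × 2 + 2 = 6 π electrons → 4(1)+2, aromatic.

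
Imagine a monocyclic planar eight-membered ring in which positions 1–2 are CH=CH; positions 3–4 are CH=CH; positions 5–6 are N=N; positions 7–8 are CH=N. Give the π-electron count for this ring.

Check conjugation: the double-bond atoms are sp², each contributing one p electron; each sp² =N– keeps its lone pair in-plane and puts one electron into the π system — every position has a p orbital, so the cyclic π system is continuous.
Adding the contributions, 4 × 2 = 8 from the 4 double-bond units.

8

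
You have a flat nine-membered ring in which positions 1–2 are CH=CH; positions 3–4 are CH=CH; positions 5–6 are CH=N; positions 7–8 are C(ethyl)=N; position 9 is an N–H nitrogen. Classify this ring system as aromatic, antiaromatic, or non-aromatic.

Aromatic

Check conjugation: every atom in a ring double bond is sp² and brings one electron to the p orbital; the doubly-bonded nitrogens are pyridine-type — their lone pairs lie in the ring plane, leaving one electron in the p orbital; the pyrrole-type nitrogen donates its lone pair from the p orbital — every position has a p orbital, so the cyclic π system is continuous.
π-electron count: 4 × 2 = 8 from the double-bond units + 2 from the NH atom = 10.
That gives a 4n+2 count (10, n = 2).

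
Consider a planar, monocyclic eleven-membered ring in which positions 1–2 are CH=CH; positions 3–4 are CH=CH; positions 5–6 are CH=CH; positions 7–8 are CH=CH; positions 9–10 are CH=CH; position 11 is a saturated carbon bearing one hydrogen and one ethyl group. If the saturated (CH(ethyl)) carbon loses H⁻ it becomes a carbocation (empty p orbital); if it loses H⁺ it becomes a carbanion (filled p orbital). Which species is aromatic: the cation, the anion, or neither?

The cation

In either ion the ring is fully conjugated: every atom, including the new sp² carbon, supplies a p orbital.
Cation: 5 × 2 + 0 = 10 π electrons → 4(2)+2, aromatic.
Anion: 5 × 2 + 2 = 12 π electrons → 4(3), antiaromatic.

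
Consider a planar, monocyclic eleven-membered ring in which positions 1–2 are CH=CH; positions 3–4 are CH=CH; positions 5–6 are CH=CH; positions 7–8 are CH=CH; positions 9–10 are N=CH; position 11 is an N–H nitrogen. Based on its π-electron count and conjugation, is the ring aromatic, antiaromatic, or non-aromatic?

Check conjugation: each doubly-bonded ring atom is sp² with one p-orbital electron; the doubly-bonded nitrogens are pyridine-type — their lone pairs lie in the ring plane, leaving one electron in the p orbital; the pyrrole-type nitrogen donates its lone pair from the p orbital — every position has a p orbital, so the cyclic π system is continuous.
Counting π electrons: 5 × 2 = 10 from the double-bond units + 2 from the NH atom = 12.
A 4n π count (12, n = 3) in a planar conjugated ring means antiaromatic.

Antiaromatic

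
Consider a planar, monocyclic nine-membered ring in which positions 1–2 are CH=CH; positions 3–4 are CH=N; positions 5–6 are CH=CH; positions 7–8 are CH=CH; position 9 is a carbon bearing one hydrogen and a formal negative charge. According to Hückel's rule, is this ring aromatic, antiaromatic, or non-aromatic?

Aromatic

All ring atoms are sp² and supply a p orbital to the ring (every atom in a ring double bond is sp² and brings one electron to the p orbital; the doubly-bonded nitrogens are pyridine-type — their lone pairs lie in the ring plane, leaving one electron in the p orbital; the carbanion's lone pair occupies the p orbital); the conjugation is uninterrupted.
π-electron count: 4 × 2 = 8 from the double-bond units + 2 from the CH(-) atom = 10.
10 = 4(2) + 2, which satisfies Hückel's 4n+2 rule.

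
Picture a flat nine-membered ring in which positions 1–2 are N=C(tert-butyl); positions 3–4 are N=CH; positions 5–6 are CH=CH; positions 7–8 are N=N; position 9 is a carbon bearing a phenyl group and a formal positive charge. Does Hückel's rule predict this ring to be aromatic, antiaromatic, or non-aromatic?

Antiaromatic

Check conjugation: each doubly-bonded ring atom is sp² with one p-orbital electron; each sp² =N– keeps its lone pair in-plane and puts one electron into the π system; the carbocation has an empty p orbital — every position has a p orbital, so the cyclic π system is continuous.
Adding the contributions, 4 × 2 = 8 from the double-bond units + 0 from the C(phenyl)(+) atom = 8.
With 8 = 4·2 π electrons, Hückel's rule classifies the planar ring as antiaromatic.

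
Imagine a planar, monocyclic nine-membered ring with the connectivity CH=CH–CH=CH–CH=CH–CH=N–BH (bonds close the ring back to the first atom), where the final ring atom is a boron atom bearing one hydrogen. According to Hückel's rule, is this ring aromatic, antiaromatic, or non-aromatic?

Antiaromatic

All ring atoms are sp² and supply a p orbital to the ring (each doubly-bonded ring atom is sp² with one p-orbital electron; the doubly-bonded nitrogens are pyridine-type — their lone pairs lie in the ring plane, leaving one electron in the p orbital; the boron has an empty p orbital); the conjugation is uninterrupted.
π-electron count: 4 × 2 = 8 from the double-bond units + 0 from the BH atom = 8.
8 = 4(2); a planar, fully conjugated 4n system is antiaromatic.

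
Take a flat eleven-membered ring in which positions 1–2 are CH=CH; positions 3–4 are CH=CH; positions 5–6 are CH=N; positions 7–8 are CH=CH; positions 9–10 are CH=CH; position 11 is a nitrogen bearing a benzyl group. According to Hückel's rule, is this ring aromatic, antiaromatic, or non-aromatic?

Antiaromatic

All ring atoms are sp² and supply a p orbital to the ring (each doubly-bonded ring atom is sp² with one p-orbital electron; the doubly-bonded nitrogens are pyridine-type — their lone pairs lie in the ring plane, leaving one electron in the p orbital; the pyrrole-type nitrogen donates its lone pair from the p orbital); the conjugation is uninterrupted.
π-electron count: 5 × 2 = 10 from the double-bond units + 2 from the N(benzyl) atom = 12.
12 = 4(3); a planar, fully conjugated 4n system is antiaromatic.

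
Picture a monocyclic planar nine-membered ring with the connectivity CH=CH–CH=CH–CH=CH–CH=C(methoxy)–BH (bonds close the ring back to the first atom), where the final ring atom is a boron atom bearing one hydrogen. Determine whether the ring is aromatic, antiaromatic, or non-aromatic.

The p orbitals form a continuous loop: every atom in a ring double bond is sp² and brings one electron to the p orbital; the boron has an empty p orbital. The ring is fully conjugated.
Tallying contributions gives 4 × 2 = 8 from the double-bond units + 0 from the BH atom = 8.
A 4n π count (8, n = 2) in a planar conjugated ring means antiaromatic.

Antiaromatic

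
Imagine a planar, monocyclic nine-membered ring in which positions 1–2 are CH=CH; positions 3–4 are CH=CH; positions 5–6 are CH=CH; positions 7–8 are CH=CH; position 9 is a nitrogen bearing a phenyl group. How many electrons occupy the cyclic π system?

10

Every ring atom contributes a p orbital perpendicular to the ring (the double-bond atoms are sp², each contributing one p electron; the pyrrole-type nitrogen donates its lone pair from the p orbital), so the π system is cyclic and fully conjugated.
Counting π electrons: 4 × 2 = 8 from the double-bond units + 2 from the N(phenyl) atom = 10.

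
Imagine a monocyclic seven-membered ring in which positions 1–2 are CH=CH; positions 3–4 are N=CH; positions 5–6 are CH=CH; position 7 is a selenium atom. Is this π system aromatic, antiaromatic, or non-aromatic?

Antiaromatic

Every ring atom contributes a p orbital perpendicular to the ring (every atom in a ring double bond is sp² and brings one electron to the p orbital; the doubly-bonded nitrogens are pyridine-type — their lone pairs lie in the ring plane, leaving one electron in the p orbital; the selenium donates one lone pair from its p orbital), so the π system is cyclic and fully conjugated.
Adding the contributions, 3 × 2 = 6 from the double-bond units + 2 from the Se atom = 8.
With 8 = 4·2 π electrons, Hückel's rule classifies the planar ring as antiaromatic.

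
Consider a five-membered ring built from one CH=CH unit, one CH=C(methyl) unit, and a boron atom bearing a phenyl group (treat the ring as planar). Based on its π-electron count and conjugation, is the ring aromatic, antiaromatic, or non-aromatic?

Antiaromatic

Every ring atom contributes a p orbital perpendicular to the ring (each doubly-bonded ring atom is sp² with one p-orbital electron; the boron has an empty p orbital), so the π system is cyclic and fully conjugated.
Adding the contributions, 2 × 2 = 4 from the double-bond units + 0 from the B(phenyl) atom = 4.
4 is a 4n count (n = 1), so the planar conjugated ring is antiaromatic.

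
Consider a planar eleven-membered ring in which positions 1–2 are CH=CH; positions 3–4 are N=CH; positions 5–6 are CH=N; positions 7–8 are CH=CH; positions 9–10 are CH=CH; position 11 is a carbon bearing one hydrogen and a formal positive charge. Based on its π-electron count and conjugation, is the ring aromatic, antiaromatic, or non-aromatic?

Aromatic

All ring atoms are sp² and supply a p orbital to the ring (the double-bond atoms are sp², each contributing one p electron; each =N– nitrogen is pyridine-type (lone pair in the sp² plane, one electron in the p orbital); the carbocation has an empty p orbital); the conjugation is uninterrupted.
Tallying contributions gives 5 × 2 = 10 from the double-bond units + 0 from the CH(+) atom = 10.
With 10 π electrons (n = 2), the Hückel 4n+2 condition holds.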